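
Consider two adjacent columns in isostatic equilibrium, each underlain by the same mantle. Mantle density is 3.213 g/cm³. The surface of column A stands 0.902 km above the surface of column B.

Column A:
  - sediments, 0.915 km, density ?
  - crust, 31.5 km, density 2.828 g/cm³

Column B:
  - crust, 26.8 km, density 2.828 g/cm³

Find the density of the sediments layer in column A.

Take the compensation level at the base of the deeper column (depth z_c below the surface of column A) and equate Σ ρ_i t_i down to z_c; mantle fills any gap and the z_c terms cancel.
Column A: 0.915×ρ + 31.5×2.828 + (z_c − 32.415)×3.213
Column B: 0.902×0 + 26.8×2.828 + (z_c − 0.902 − 26.8)×3.213
The z_c×3.213 term appears on both sides and cancels. Collect the known terms of each column as K = Σ(ρt)_known − 3.213 × (depth of known layers): K_A = 89.082 − 3.213×32.415 = −15.067395; K_B = 75.7904 − 3.213×(0.902 + 26.8) = −13.216126.
Balance: K_A + 0.915×ρ = K_B, so ρ = (K_B − K_A)/0.915 = 1.85127/0.915 = 2.02 g/cm³.

2.02 g/cm³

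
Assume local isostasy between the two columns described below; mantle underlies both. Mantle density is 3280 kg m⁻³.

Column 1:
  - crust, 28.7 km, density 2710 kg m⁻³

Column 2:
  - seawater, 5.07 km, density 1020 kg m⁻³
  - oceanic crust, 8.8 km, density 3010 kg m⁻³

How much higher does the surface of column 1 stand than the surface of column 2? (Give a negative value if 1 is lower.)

0.77 km

For any compensation level in the mantle, the mantle terms cancel and isostasy reduces to e = (Σt_1 − Σt_2) − (Σ(ρt)_1 − Σ(ρt)_2) / ρ_m.
Σt_1 = 28.7 km; Σt_2 = 13.87 km; Σ(ρt)_1 = 77777; Σ(ρt)_2 = 31659.4 (in km·kg m⁻³).
e = (28.7 − 13.87) − (77777 − 31659.4) / 3280 = 0.77 km.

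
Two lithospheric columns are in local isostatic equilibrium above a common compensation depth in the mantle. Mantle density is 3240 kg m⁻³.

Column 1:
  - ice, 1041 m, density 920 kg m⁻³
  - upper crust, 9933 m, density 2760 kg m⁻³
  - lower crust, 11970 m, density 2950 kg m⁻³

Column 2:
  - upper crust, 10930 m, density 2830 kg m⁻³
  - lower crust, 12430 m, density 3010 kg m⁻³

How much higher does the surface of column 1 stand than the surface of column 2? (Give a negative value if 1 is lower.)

1020 m

For any compensation level in the mantle, the mantle terms cancel and isostasy reduces to e = (Σt_1 − Σt_2) − (Σ(ρt)_1 − Σ(ρt)_2) / ρ_m.
Σt_1 = 22944 m; Σt_2 = 23360 m; Σ(ρt)_1 = 63684300; Σ(ρt)_2 = 68346200 (in m·kg m⁻³).
e = (22944 − 23360) − (63684300 − 68346200) / 3240 = 1020 m.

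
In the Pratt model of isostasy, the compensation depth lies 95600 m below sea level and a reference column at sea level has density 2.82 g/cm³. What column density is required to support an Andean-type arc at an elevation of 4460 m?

Pratt balance: ρ_ref D = ρ (D + h).
ρ = ρ_ref D/(D + h) = 2.82 × 95600 m/(95600 m + 4460 m) = 2.69 g/cm³.

2.69 g/cm³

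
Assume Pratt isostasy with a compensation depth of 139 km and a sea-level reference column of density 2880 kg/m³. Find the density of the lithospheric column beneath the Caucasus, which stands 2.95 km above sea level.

Pratt balance: ρ_ref D = ρ (D + h).
ρ = ρ_ref D/(D + h) = 2880 × 139 km/(139 km + 2.95 km) = 2820 kg/m³.

2820 kg/m³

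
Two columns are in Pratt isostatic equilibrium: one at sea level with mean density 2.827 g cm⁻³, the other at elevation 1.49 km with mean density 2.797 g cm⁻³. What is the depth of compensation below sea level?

ρ_ref D = ρ (D + h) → D (ρ_ref − ρ) = ρ h.
D = ρ h/(ρ_ref − ρ) = 2.797 × 1.49 km/(2.827 − 2.797) = 139 km.

139 km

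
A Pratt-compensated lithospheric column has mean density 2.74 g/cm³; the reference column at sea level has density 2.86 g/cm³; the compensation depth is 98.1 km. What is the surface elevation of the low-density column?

4.3 km

ρ_ref D = ρ (D + h) → h = D (ρ_ref − ρ)/ρ.
h = 98.1 km × (2.86 − 2.74)/2.74 = 4.3 km.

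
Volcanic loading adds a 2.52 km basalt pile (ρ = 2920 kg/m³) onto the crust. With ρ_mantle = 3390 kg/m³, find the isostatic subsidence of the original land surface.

2.17 km

Subaerial loading: s = t ρ_load / ρ_m.
s = 2.52 km × 2920/3390 = 2.17 km.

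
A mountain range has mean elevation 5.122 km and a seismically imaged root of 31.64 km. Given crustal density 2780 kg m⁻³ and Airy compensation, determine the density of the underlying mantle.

Airy balance: ρ_c h = (ρ_m − ρ_c) r → ρ_m = ρ_c (1 + h/r).
ρ_m = 2780 × (1 + 5.122 km/31.64 km) = 3230 kg m⁻³.

3230 kg m⁻³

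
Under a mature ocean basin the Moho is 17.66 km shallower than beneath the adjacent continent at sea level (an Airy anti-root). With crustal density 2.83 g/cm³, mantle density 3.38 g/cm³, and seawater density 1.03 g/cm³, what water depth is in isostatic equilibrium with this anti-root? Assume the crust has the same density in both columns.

5.4 km

Replacing a thickness d of crust by seawater at the top must be balanced by replacing crust with mantle at the base: d (ρ_c − ρ_w) = a (ρ_m − ρ_c).
d = a (ρ_m − ρ_c)/(ρ_c − ρ_w) = 17.66 km × 0.55/1.8 = 5.4 km.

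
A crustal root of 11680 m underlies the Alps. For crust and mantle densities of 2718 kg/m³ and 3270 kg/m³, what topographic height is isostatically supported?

2370 m

By Archimedes' principle applied to the lithosphere: ρ_c h = (ρ_m − ρ_c) r.
h = r (ρ_m − ρ_c) / ρ_c = 11680 m × (3270 − 2718) / 2718 = 2370 m.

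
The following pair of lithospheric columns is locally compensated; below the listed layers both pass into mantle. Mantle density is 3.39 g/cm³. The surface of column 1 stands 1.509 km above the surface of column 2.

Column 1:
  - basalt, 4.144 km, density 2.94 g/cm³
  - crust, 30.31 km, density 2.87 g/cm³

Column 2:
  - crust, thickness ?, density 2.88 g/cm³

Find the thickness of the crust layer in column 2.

Take the compensation level at the base of the deeper column (depth z_c below the surface of column 1) and equate Σ ρ_i t_i down to z_c; mantle fills any gap and the z_c terms cancel.
Column 1: 4.144×2.94 + 30.31×2.87 + (z_c − 34.454)×3.39
Column 2: 1.509×0 + x×2.88 + (z_c − 1.509 − 0 − x)×3.39
The z_c×3.39 term appears on both sides and cancels. Collect the known terms of each column as K = Σ(ρt)_known − 3.39 × (depth of known layers): K_1 = 99.17306 − 3.39×34.454 = −17.626; K_2 = 0 − 3.39×(1.509 + 0) = −5.11551.
Balance: K_1 = K_2 − x×(3.39 − 2.88), so x = (K_2 − K_1)/(3.39 − 2.88) = 12.5105/0.51 = 24.5 km.

24.5 km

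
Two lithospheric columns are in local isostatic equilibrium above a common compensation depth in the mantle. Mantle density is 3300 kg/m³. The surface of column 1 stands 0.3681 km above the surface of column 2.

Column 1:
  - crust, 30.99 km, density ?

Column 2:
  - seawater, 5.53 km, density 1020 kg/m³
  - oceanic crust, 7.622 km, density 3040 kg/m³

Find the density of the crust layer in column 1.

Take the compensation level at the base of the deeper column (depth z_c below the surface of column 1) and equate Σ ρ_i t_i down to z_c; mantle fills any gap and the z_c terms cancel.
Column 1: 30.99×ρ + (z_c − 30.99)×3300
Column 2: 0.3681×0 + 5.53×1020 + 7.622×3040 + (z_c − 0.3681 − 13.152)×3300
The z_c×3300 term appears on both sides and cancels. Collect the known terms of each column as K = Σ(ρt)_known − 3300 × (depth of known layers): K_1 = 0 − 3300×30.99 = −102267; K_2 = 28811.48 − 3300×(0.3681 + 13.152) = −15804.85.
Balance: K_1 + 30.99×ρ = K_2, so ρ = (K_2 − K_1)/30.99 = 86462.2/30.99 = 2790 kg/m³.

2790 kg/m³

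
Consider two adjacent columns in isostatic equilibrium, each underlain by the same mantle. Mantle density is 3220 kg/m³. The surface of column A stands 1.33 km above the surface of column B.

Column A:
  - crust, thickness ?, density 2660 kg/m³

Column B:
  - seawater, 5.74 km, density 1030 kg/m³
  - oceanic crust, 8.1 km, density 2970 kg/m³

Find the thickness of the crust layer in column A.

33.7 km

Take the compensation level at the base of the deeper column (depth z_c below the surface of column A) and equate Σ ρ_i t_i down to z_c; mantle fills any gap and the z_c terms cancel.
Column A: x×2660 + (z_c − 0 − x)×3220
Column B: 1.33×0 + 5.74×1030 + 8.1×2970 + (z_c − 1.33 − 13.84)×3220
The z_c×3220 term appears on both sides and cancels. Collect the known terms of each column as K = Σ(ρt)_known − 3220 × (depth of known layers): K_A = 0 − 3220×0 = 0; K_B = 29969.2 − 3220×(1.33 + 13.84) = −18878.2.
Balance: K_A − x×(3220 − 2660) = K_B, so x = (K_A − K_B)/(3220 − 2660) = 18878.2/560 = 33.7 km.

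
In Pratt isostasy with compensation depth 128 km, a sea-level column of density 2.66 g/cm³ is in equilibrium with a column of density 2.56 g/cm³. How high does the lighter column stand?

ρ_ref D = ρ (D + h) → h = D (ρ_ref − ρ)/ρ.
h = 128 km × (2.66 − 2.56)/2.56 = 5 km.

5 km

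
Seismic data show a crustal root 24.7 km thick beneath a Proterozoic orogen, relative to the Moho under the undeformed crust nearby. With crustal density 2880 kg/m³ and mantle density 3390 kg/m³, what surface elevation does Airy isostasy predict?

4.37 km

Equating mass per unit area of the two columns: ρ_c h = (ρ_m − ρ_c) r.
h = r (ρ_m − ρ_c) / ρ_c = 24.7 km × (3390 − 2880) / 2880 = 4.37 km.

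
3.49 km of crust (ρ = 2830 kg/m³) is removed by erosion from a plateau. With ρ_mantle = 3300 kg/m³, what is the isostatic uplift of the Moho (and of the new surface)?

2.99 km

Unloading: uplift u = e ρ_c/ρ_m = 3.49 km × 2830/3300 = 2.99 km.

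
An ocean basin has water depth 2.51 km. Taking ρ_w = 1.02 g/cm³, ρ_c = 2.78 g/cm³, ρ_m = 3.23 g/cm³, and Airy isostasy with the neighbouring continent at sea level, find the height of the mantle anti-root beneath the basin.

In Airy isostatic equilibrium: replacing crust with seawater at the top is compensated by replacing crust with mantle at the base: d (ρ_c − ρ_w) = a (ρ_m − ρ_c).
a = d (ρ_c − ρ_w)/(ρ_m − ρ_c) = 2.51 km × 1.76/0.45 = 9.82 km.

9.82 km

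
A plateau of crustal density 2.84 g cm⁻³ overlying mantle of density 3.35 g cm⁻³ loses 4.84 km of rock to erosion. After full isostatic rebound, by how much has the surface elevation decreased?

0.737 km

Rebound u = e ρ_c/ρ_m = 4.84 km × 2.84/3.35 = 4.103 km.
Net surface drop = e − u = 4.84 km − 4.103 km = e (ρ_m − ρ_c)/ρ_m = 0.737 km.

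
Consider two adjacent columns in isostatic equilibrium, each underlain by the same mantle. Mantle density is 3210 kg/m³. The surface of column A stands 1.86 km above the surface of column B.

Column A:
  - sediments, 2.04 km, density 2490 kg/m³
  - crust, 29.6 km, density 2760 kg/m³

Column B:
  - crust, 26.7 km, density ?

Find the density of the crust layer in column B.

2880 kg/m³

Take the compensation level at the base of the deeper column (depth z_c below the surface of column A) and equate Σ ρ_i t_i down to z_c; mantle fills any gap and the z_c terms cancel.
Column A: 2.04×2490 + 29.6×2760 + (z_c − 31.64)×3210
Column B: 1.86×0 + 26.7×ρ + (z_c − 1.86 − 26.7)×3210
The z_c×3210 term appears on both sides and cancels. Collect the known terms of each column as K = Σ(ρt)_known − 3210 × (depth of known layers): K_A = 86775.6 − 3210×31.64 = −14788.8; K_B = 0 − 3210×(1.86 + 26.7) = −91677.6.
Balance: K_A = K_B + 26.7×ρ, so ρ = (K_A − K_B)/26.7 = 76888.8/26.7 = 2880 kg/m³.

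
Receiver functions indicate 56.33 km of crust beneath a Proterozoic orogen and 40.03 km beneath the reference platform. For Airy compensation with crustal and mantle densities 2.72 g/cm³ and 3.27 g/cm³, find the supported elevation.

2.74 km

Excess crust Δ = 56.33 km − 40.03 km = 16.3 km, split between elevation h and root r with h + r = Δ.
Airy balance ρ_c h = (ρ_m − ρ_c) r gives r = h ρ_c/(ρ_m − ρ_c), so h (1 + ρ_c/(ρ_m − ρ_c)) = Δ, i.e. h = Δ (ρ_m − ρ_c)/ρ_m.
h = 16.3 km × 0.55/3.27 = 2.74 km.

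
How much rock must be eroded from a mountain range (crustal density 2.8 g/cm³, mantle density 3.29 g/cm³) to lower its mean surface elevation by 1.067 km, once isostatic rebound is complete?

7.16 km

Net drop Δ = e − u = e − e ρ_c/ρ_m = e (ρ_m − ρ_c)/ρ_m.
e = Δ ρ_m/(ρ_m − ρ_c) = 1.067 km × 3.29/0.49 = 7.16 km.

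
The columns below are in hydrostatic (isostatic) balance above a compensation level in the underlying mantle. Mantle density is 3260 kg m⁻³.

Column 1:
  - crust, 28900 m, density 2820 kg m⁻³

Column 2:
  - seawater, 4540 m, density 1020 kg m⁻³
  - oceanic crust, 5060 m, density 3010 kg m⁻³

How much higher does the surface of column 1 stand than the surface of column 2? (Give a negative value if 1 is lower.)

393 m

For any compensation level in the mantle, the mantle terms cancel and isostasy reduces to e = (Σt_1 − Σt_2) − (Σ(ρt)_1 − Σ(ρt)_2) / ρ_m.
Σt_1 = 28900 m; Σt_2 = 9600 m; Σ(ρt)_1 = 81498000; Σ(ρt)_2 = 19861400 (in m·kg m⁻³).
e = (28900 − 9600) − (81498000 − 19861400) / 3260 = 393 m.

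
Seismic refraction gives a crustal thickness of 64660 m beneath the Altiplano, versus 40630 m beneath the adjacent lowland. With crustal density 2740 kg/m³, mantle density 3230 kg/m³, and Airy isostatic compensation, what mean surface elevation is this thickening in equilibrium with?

3650 m

Excess crust Δ = 64660 m − 40630 m = 24030 m, split between elevation h and root r with h + r = Δ.
Airy balance ρ_c h = (ρ_m − ρ_c) r gives r = h ρ_c/(ρ_m − ρ_c), so h (1 + ρ_c/(ρ_m − ρ_c)) = Δ, i.e. h = Δ (ρ_m − ρ_c)/ρ_m.
h = 24030 m × 490/3230 = 3650 m.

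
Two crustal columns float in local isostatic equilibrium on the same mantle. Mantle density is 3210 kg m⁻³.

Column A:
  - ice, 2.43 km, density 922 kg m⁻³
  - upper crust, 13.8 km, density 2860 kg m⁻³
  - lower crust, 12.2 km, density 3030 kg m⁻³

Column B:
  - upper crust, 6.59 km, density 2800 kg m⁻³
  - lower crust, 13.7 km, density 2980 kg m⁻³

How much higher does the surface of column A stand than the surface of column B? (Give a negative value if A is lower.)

2.1 km

For any compensation level in the mantle, the mantle terms cancel and isostasy reduces to e = (Σt_A − Σt_B) − (Σ(ρt)_A − Σ(ρt)_B) / ρ_m.
Σt_A = 28.43 km; Σt_B = 20.29 km; Σ(ρt)_A = 78674.46; Σ(ρt)_B = 59278 (in km·kg m⁻³).
e = (28.43 − 20.29) − (78674.46 − 59278) / 3210 = 2.1 km.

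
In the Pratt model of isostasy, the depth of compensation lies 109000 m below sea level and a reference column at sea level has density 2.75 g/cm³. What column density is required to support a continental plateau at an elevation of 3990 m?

Pratt balance: ρ_ref D = ρ (D + h).
ρ = ρ_ref D/(D + h) = 2.75 × 109000 m/(109000 m + 3990 m) = 2.65 g/cm³.

2.65 g/cm³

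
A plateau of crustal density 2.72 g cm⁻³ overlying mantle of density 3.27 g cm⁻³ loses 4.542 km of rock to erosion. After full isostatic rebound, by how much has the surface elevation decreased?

Rebound u = e ρ_c/ρ_m = 4.542 km × 2.72/3.27 = 3.778 km.
Net surface drop = e − u = 4.542 km − 3.778 km = e (ρ_m − ρ_c)/ρ_m = 0.764 km.

0.764 km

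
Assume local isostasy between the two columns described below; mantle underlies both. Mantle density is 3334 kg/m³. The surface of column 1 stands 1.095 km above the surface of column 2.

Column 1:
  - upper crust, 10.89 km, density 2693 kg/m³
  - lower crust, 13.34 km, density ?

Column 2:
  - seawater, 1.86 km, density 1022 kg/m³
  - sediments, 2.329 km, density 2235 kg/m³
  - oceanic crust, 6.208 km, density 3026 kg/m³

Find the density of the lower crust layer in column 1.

Take the compensation level at the base of the deeper column (depth z_c below the surface of column 1) and equate Σ ρ_i t_i down to z_c; mantle fills any gap and the z_c terms cancel.
Column 1: 10.89×2693 + 13.34×ρ + (z_c − 24.23)×3334
Column 2: 1.095×0 + 1.86×1022 + 2.329×2235 + 6.208×3026 + (z_c − 1.095 − 10.397)×3334
The z_c×3334 term appears on both sides and cancels. Collect the known terms of each column as K = Σ(ρt)_known − 3334 × (depth of known layers): K_1 = 29326.77 − 3334×24.23 = −51456.05; K_2 = 25891.643 − 3334×(1.095 + 10.397) = −12422.685.
Balance: K_1 + 13.34×ρ = K_2, so ρ = (K_2 − K_1)/13.34 = 39033.4/13.34 = 2930 kg/m³.

2930 kg/m³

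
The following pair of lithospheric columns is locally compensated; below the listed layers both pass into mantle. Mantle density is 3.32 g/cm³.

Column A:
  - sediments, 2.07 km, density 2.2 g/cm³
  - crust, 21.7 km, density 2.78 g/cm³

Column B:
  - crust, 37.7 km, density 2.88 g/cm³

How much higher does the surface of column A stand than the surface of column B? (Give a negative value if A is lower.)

For any compensation level in the mantle, the mantle terms cancel and isostasy reduces to e = (Σt_A − Σt_B) − (Σ(ρt)_A − Σ(ρt)_B) / ρ_m.
Σt_A = 23.77 km; Σt_B = 37.7 km; Σ(ρt)_A = 64.88; Σ(ρt)_B = 108.576 (in km·g/cm³).
e = (23.77 − 37.7) − (64.88 − 108.576) / 3.32 = −0.769 km.

−0.769 km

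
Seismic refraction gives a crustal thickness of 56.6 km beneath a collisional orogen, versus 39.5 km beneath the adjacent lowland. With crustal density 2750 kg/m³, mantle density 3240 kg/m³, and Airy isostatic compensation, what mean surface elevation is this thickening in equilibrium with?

2.59 km

Excess crust Δ = 56.6 km − 39.5 km = 17.1 km, split between elevation h and root r with h + r = Δ.
Airy balance ρ_c h = (ρ_m − ρ_c) r gives r = h ρ_c/(ρ_m − ρ_c), so h (1 + ρ_c/(ρ_m − ρ_c)) = Δ, i.e. h = Δ (ρ_m − ρ_c)/ρ_m.
h = 17.1 km × 490/3240 = 2.59 km.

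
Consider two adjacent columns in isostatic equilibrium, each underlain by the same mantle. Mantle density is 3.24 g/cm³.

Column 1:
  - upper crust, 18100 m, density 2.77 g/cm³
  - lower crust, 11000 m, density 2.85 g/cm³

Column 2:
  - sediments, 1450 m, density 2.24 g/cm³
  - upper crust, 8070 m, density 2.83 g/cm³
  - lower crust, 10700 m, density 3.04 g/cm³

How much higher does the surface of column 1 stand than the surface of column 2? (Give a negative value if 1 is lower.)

For any compensation level in the mantle, the mantle terms cancel and isostasy reduces to e = (Σt_1 − Σt_2) − (Σ(ρt)_1 − Σ(ρt)_2) / ρ_m.
Σt_1 = 29100 m; Σt_2 = 20220 m; Σ(ρt)_1 = 81487; Σ(ρt)_2 = 58614.1 (in m·g/cm³).
e = (29100 − 20220) − (81487 − 58614.1) / 3.24 = 1820 m.

1820 m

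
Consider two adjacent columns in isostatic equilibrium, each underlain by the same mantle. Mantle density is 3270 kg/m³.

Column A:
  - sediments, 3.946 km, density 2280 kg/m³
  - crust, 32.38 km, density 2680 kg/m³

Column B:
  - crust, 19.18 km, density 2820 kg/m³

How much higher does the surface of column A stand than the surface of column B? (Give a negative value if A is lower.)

4.4 km

For any compensation level in the mantle, the mantle terms cancel and isostasy reduces to e = (Σt_A − Σt_B) − (Σ(ρt)_A − Σ(ρt)_B) / ρ_m.
Σt_A = 36.326 km; Σt_B = 19.18 km; Σ(ρt)_A = 95775.28; Σ(ρt)_B = 54087.6 (in km·kg/m³).
e = (36.326 − 19.18) − (95775.28 − 54087.6) / 3270 = 4.4 km.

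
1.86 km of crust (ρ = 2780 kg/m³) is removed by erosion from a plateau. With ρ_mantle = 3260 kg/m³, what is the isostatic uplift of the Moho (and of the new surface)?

1.59 km

Unloading: uplift u = e ρ_c/ρ_m = 1.86 km × 2780/3260 = 1.59 km.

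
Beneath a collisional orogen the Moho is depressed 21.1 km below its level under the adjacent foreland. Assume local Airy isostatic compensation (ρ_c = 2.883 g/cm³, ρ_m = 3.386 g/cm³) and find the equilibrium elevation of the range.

Equating mass per unit area of the two columns: ρ_c h = (ρ_m − ρ_c) r.
h = r (ρ_m − ρ_c) / ρ_c = 21.1 km × (3.386 − 2.883) / 2.883 = 3.68 km.

3.68 km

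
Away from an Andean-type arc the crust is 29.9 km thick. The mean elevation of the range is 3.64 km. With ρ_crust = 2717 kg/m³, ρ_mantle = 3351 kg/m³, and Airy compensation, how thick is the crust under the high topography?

Root depth r = h ρ_c / (ρ_m − ρ_c) = 3.64 km × 2717 / 634 = 15.6 km.
Total thickness = T + h + r = 29.9 km + 3.64 km + 15.6 km = 49.1 km.

49.1 km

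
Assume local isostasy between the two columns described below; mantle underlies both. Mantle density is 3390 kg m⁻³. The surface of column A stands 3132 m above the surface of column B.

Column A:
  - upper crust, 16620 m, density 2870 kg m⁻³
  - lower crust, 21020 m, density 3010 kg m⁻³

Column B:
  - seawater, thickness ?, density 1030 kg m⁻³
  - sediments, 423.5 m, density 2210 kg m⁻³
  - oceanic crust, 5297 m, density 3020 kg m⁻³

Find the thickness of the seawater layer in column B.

1510 m

Take the compensation level at the base of the deeper column (depth z_c below the surface of column A) and equate Σ ρ_i t_i down to z_c; mantle fills any gap and the z_c terms cancel.
Column A: 16620×2870 + 21020×3010 + (z_c − 37640)×3390
Column B: 3132×0 + x×1030 + 423.5×2210 + 5297×3020 + (z_c − 3132 − 5720.5 − x)×3390
The z_c×3390 term appears on both sides and cancels. Collect the known terms of each column as K = Σ(ρt)_known − 3390 × (depth of known layers): K_A = 110969600 − 3390×37640 = −16630000; K_B = 16932875 − 3390×(3132 + 5720.5) = −13077100.
Balance: K_A = K_B − x×(3390 − 1030), so x = (K_B − K_A)/(3390 − 1030) = 3552900/2360 = 1510 m.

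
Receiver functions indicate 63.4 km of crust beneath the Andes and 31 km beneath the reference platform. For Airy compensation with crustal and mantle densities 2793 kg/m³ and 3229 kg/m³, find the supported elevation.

Excess crust Δ = 63.4 km − 31 km = 32.4 km, split between elevation h and root r with h + r = Δ.
Airy balance ρ_c h = (ρ_m − ρ_c) r gives r = h ρ_c/(ρ_m − ρ_c), so h (1 + ρ_c/(ρ_m − ρ_c)) = Δ, i.e. h = Δ (ρ_m − ρ_c)/ρ_m.
h = 32.4 km × 436/3229 = 4.37 km.

4.37 km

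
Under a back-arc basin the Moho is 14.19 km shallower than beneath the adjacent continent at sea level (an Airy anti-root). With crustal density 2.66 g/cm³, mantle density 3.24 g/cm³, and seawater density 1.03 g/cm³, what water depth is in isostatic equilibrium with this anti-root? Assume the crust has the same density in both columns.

Replacing a thickness d of crust by seawater at the top must be balanced by replacing crust with mantle at the base: d (ρ_c − ρ_w) = a (ρ_m − ρ_c).
d = a (ρ_m − ρ_c)/(ρ_c − ρ_w) = 14.19 km × 0.58/1.63 = 5.05 km.

5.05 km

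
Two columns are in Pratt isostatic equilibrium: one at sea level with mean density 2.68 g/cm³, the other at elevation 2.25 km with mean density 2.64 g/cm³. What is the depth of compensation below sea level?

148 km

ρ_ref D = ρ (D + h) → D (ρ_ref − ρ) = ρ h.
D = ρ h/(ρ_ref − ρ) = 2.64 × 2.25 km/(2.68 − 2.64) = 148 km.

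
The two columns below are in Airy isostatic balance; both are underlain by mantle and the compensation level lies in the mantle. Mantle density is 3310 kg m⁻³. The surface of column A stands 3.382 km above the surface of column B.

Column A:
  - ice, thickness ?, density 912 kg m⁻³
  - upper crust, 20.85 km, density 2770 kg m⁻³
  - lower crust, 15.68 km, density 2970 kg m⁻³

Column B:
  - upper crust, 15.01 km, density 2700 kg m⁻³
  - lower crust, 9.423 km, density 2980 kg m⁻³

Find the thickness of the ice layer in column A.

Take the compensation level at the base of the deeper column (depth z_c below the surface of column A) and equate Σ ρ_i t_i down to z_c; mantle fills any gap and the z_c terms cancel.
Column A: x×912 + 20.85×2770 + 15.68×2970 + (z_c − 36.53 − x)×3310
Column B: 3.382×0 + 15.01×2700 + 9.423×2980 + (z_c − 3.382 − 24.433)×3310
The z_c×3310 term appears on both sides and cancels. Collect the known terms of each column as K = Σ(ρt)_known − 3310 × (depth of known layers): K_A = 104324.1 − 3310×36.53 = −16590.2; K_B = 68607.54 − 3310×(3.382 + 24.433) = −23460.11.
Balance: K_A − x×(3310 − 912) = K_B, so x = (K_A − K_B)/(3310 − 912) = 6869.91/2398 = 2.86 km.

2.86 km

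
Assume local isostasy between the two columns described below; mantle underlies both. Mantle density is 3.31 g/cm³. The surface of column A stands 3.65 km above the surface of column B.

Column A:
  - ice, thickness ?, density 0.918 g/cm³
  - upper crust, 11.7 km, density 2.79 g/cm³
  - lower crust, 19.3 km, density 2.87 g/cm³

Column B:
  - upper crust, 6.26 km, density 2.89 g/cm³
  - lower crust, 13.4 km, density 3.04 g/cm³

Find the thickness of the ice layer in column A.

Take the compensation level at the base of the deeper column (depth z_c below the surface of column A) and equate Σ ρ_i t_i down to z_c; mantle fills any gap and the z_c terms cancel.
Column A: x×0.918 + 11.7×2.79 + 19.3×2.87 + (z_c − 31 − x)×3.31
Column B: 3.65×0 + 6.26×2.89 + 13.4×3.04 + (z_c − 3.65 − 19.66)×3.31
The z_c×3.31 term appears on both sides and cancels. Collect the known terms of each column as K = Σ(ρt)_known − 3.31 × (depth of known layers): K_A = 88.034 − 3.31×31 = −14.576; K_B = 58.8274 − 3.31×(3.65 + 19.66) = −18.3287.
Balance: K_A − x×(3.31 − 0.918) = K_B, so x = (K_A − K_B)/(3.31 − 0.918) = 3.7527/2.392 = 1.57 km.

1.57 km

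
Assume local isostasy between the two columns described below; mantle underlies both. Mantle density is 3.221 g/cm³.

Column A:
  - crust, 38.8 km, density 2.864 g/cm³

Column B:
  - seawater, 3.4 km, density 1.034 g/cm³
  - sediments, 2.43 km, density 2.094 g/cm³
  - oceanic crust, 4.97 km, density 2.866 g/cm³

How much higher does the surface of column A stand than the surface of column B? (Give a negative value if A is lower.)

For any compensation level in the mantle, the mantle terms cancel and isostasy reduces to e = (Σt_A − Σt_B) − (Σ(ρt)_A − Σ(ρt)_B) / ρ_m.
Σt_A = 38.8 km; Σt_B = 10.8 km; Σ(ρt)_A = 111.1232; Σ(ρt)_B = 22.84804 (in km·g/cm³).
e = (38.8 − 10.8) − (111.1232 − 22.84804) / 3.221 = 0.594 km.

0.594 km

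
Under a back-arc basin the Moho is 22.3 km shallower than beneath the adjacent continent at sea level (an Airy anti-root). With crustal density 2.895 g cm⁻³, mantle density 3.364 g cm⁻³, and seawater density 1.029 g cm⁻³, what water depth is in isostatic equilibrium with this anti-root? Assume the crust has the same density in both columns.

5.6 km

Replacing a thickness d of crust by seawater at the top must be balanced by replacing crust with mantle at the base: d (ρ_c − ρ_w) = a (ρ_m − ρ_c).
d = a (ρ_m − ρ_c)/(ρ_c − ρ_w) = 22.3 km × 0.469/1.866 = 5.6 km.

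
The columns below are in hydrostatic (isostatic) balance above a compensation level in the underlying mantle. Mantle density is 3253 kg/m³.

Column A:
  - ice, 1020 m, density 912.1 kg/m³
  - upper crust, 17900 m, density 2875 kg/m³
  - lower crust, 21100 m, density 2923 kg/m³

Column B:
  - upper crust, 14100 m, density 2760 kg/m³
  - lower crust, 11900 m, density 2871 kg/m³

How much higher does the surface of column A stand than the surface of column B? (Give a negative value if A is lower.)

For any compensation level in the mantle, the mantle terms cancel and isostasy reduces to e = (Σt_A − Σt_B) − (Σ(ρt)_A − Σ(ρt)_B) / ρ_m.
Σt_A = 40020 m; Σt_B = 26000 m; Σ(ρt)_A = 114068142; Σ(ρt)_B = 73080900 (in m·kg/m³).
e = (40020 − 26000) − (114068142 − 73080900) / 3253 = 1420 m.

1420 m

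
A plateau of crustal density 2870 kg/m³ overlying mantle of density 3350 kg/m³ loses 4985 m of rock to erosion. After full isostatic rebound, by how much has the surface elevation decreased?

714 m

Rebound u = e ρ_c/ρ_m = 4985 m × 2870/3350 = 4271 m.
Net surface drop = e − u = 4985 m − 4271 m = e (ρ_m − ρ_c)/ρ_m = 714 m.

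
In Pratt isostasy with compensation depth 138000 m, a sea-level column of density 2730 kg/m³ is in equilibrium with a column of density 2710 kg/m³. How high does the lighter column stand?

ρ_ref D = ρ (D + h) → h = D (ρ_ref − ρ)/ρ.
h = 138000 m × (2730 − 2710)/2710 = 1020 m.

1020 m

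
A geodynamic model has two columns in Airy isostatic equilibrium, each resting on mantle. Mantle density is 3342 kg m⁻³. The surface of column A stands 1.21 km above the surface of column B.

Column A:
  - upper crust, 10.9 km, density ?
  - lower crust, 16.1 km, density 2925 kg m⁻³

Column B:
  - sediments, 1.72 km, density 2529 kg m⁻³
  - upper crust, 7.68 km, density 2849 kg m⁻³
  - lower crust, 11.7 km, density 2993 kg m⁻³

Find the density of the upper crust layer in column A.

2740 kg m⁻³

Take the compensation level at the base of the deeper column (depth z_c below the surface of column A) and equate Σ ρ_i t_i down to z_c; mantle fills any gap and the z_c terms cancel.
Column A: 10.9×ρ + 16.1×2925 + (z_c − 27)×3342
Column B: 1.21×0 + 1.72×2529 + 7.68×2849 + 11.7×2993 + (z_c − 1.21 − 21.1)×3342
The z_c×3342 term appears on both sides and cancels. Collect the known terms of each column as K = Σ(ρt)_known − 3342 × (depth of known layers): K_A = 47092.5 − 3342×27 = −43141.5; K_B = 61248.3 − 3342×(1.21 + 21.1) = −13311.72.
Balance: K_A + 10.9×ρ = K_B, so ρ = (K_B − K_A)/10.9 = 29829.8/10.9 = 2740 kg m⁻³.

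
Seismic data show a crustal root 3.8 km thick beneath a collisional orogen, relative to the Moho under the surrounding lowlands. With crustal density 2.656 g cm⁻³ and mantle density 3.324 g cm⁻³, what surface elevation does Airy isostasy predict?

For local isostatic compensation: ρ_c h = (ρ_m − ρ_c) r.
h = r (ρ_m − ρ_c) / ρ_c = 3.8 km × (3.324 − 2.656) / 2.656 = 0.956 km.

0.956 km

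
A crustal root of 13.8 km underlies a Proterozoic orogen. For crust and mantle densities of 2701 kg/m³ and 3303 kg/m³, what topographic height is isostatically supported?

Isostatic balance requires: ρ_c h = (ρ_m − ρ_c) r.
h = r (ρ_m − ρ_c) / ρ_c = 13.8 km × (3303 − 2701) / 2701 = 3.08 km.

3.08 km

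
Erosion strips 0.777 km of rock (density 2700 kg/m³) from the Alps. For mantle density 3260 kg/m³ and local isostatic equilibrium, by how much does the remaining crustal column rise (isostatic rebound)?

0.644 km

Unloading: uplift u = e ρ_c/ρ_m = 0.777 km × 2700/3260 = 0.644 km.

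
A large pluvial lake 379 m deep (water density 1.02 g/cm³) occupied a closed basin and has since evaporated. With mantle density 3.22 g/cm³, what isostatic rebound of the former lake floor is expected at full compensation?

120 m

u = d ρ_w/ρ_m = 379 m × 1.02/3.22 = 120 m.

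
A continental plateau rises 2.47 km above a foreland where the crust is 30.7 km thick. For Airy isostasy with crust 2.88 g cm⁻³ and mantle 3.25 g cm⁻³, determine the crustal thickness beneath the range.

52.4 km

Root depth r = h ρ_c / (ρ_m − ρ_c) = 2.47 km × 2.88 / 0.37 = 19.23 km.
Total thickness = T + h + r = 30.7 km + 2.47 km + 19.23 km = 52.4 km.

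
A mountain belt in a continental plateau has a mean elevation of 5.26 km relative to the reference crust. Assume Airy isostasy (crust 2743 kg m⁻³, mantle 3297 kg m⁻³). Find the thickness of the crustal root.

26 km

Balancing pressure at the compensation depth: the weight of the topography is balanced by the buoyancy of the root, ρ_c h = (ρ_m − ρ_c) r.
r = h · ρ_c / (ρ_m − ρ_c) = 5.26 km × 2743 / (3297 − 2743) = 26 km.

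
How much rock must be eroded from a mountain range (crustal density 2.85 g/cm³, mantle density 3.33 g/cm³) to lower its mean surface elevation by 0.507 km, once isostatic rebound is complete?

3.52 km

Net drop Δ = e − u = e − e ρ_c/ρ_m = e (ρ_m − ρ_c)/ρ_m.
e = Δ ρ_m/(ρ_m − ρ_c) = 0.507 km × 3.33/0.48 = 3.52 km.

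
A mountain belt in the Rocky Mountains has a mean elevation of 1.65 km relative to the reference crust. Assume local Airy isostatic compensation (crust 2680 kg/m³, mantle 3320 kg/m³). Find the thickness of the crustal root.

6.91 km

Isostatic balance requires: the weight of the topography is balanced by the buoyancy of the root, ρ_c h = (ρ_m − ρ_c) r.
r = h · ρ_c / (ρ_m − ρ_c) = 1.65 km × 2680 / (3320 − 2680) = 6.91 km.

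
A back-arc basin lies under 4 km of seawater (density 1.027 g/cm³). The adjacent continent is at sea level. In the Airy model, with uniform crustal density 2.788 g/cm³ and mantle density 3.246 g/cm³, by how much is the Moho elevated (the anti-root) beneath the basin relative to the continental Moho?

15.4 km

Isostatic balance requires: replacing crust with seawater at the top is compensated by replacing crust with mantle at the base: d (ρ_c − ρ_w) = a (ρ_m − ρ_c).
a = d (ρ_c − ρ_w)/(ρ_m − ρ_c) = 4 km × 1.761/0.458 = 15.4 km.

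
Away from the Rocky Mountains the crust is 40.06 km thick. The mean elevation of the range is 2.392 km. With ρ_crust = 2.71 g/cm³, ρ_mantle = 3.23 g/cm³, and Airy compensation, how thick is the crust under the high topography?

54.9 km

Root depth r = h ρ_c / (ρ_m − ρ_c) = 2.392 km × 2.71 / 0.52 = 12.47 km.
Total thickness = T + h + r = 40.06 km + 2.392 km + 12.47 km = 54.9 km.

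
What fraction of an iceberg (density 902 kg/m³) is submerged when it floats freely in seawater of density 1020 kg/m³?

88.4%

Submerged fraction = ρ_obj/ρ_fluid = 902/1020 = 88.4%.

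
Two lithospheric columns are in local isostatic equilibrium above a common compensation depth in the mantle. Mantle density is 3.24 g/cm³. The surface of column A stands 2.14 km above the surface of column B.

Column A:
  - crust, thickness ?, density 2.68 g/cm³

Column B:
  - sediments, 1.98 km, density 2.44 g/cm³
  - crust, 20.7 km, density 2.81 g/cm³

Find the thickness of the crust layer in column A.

31.1 km

Take the compensation level at the base of the deeper column (depth z_c below the surface of column A) and equate Σ ρ_i t_i down to z_c; mantle fills any gap and the z_c terms cancel.
Column A: x×2.68 + (z_c − 0 − x)×3.24
Column B: 2.14×0 + 1.98×2.44 + 20.7×2.81 + (z_c − 2.14 − 22.68)×3.24
The z_c×3.24 term appears on both sides and cancels. Collect the known terms of each column as K = Σ(ρt)_known − 3.24 × (depth of known layers): K_A = 0 − 3.24×0 = 0; K_B = 62.9982 − 3.24×(2.14 + 22.68) = −17.4186.
Balance: K_A − x×(3.24 − 2.68) = K_B, so x = (K_A − K_B)/(3.24 − 2.68) = 17.4186/0.56 = 31.1 km.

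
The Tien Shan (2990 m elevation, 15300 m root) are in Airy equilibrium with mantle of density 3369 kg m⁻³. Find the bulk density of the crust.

ρ_c h = (ρ_m − ρ_c) r → ρ_c (h + r) = ρ_m r → ρ_c = ρ_m r / (h + r).
ρ_c = 3369 × 15300 m / (2990 m + 15300 m) = 2820 kg m⁻³.

2820 kg m⁻³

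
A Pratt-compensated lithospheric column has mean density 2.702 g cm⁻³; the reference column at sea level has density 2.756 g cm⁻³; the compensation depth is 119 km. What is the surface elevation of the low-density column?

ρ_ref D = ρ (D + h) → h = D (ρ_ref − ρ)/ρ.
h = 119 km × (2.756 − 2.702)/2.702 = 2.38 km.

2.38 km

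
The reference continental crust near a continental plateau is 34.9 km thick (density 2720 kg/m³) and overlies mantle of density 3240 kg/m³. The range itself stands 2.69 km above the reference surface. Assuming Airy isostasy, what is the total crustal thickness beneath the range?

51.7 km

Root depth r = h ρ_c / (ρ_m − ρ_c) = 2.69 km × 2720 / 520 = 14.07 km.
Total thickness = T + h + r = 34.9 km + 2.69 km + 14.07 km = 51.7 km.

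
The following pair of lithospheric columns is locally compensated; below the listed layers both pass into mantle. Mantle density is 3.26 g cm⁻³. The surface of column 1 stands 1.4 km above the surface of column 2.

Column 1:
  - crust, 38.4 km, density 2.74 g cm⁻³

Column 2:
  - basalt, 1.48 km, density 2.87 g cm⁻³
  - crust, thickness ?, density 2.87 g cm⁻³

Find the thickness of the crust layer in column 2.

Take the compensation level at the base of the deeper column (depth z_c below the surface of column 1) and equate Σ ρ_i t_i down to z_c; mantle fills any gap and the z_c terms cancel.
Column 1: 38.4×2.74 + (z_c − 38.4)×3.26
Column 2: 1.4×0 + 1.48×2.87 + x×2.87 + (z_c − 1.4 − 1.48 − x)×3.26
The z_c×3.26 term appears on both sides and cancels. Collect the known terms of each column as K = Σ(ρt)_known − 3.26 × (depth of known layers): K_1 = 105.216 − 3.26×38.4 = −19.968; K_2 = 4.2476 − 3.26×(1.4 + 1.48) = −5.1412.
Balance: K_1 = K_2 − x×(3.26 − 2.87), so x = (K_2 − K_1)/(3.26 − 2.87) = 14.8268/0.39 = 38 km.

38 km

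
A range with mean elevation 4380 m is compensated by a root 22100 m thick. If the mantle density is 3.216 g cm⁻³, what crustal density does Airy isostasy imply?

ρ_c h = (ρ_m − ρ_c) r → ρ_c (h + r) = ρ_m r → ρ_c = ρ_m r / (h + r).
ρ_c = 3.216 × 22100 m / (4380 m + 22100 m) = 2.68 g cm⁻³.

2.68 g cm⁻³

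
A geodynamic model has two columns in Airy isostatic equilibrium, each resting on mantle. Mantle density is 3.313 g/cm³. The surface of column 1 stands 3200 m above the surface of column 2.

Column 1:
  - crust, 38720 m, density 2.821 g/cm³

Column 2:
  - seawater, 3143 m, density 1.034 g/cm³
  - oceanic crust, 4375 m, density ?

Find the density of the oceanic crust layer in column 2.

3.02 g/cm³

Take the compensation level at the base of the deeper column (depth z_c below the surface of column 1) and equate Σ ρ_i t_i down to z_c; mantle fills any gap and the z_c terms cancel.
Column 1: 38720×2.821 + (z_c − 38720)×3.313
Column 2: 3200×0 + 3143×1.034 + 4375×ρ + (z_c − 3200 − 7518)×3.313
The z_c×3.313 term appears on both sides and cancels. Collect the known terms of each column as K = Σ(ρt)_known − 3.313 × (depth of known layers): K_1 = 109229.12 − 3.313×38720 = −19050.24; K_2 = 3249.862 − 3.313×(3200 + 7518) = −32258.872.
Balance: K_1 = K_2 + 4375×ρ, so ρ = (K_1 − K_2)/4375 = 13208.6/4375 = 3.02 g/cm³.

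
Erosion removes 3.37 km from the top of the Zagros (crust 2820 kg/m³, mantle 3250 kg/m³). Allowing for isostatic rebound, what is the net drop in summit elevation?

0.446 km

Rebound u = e ρ_c/ρ_m = 3.37 km × 2820/3250 = 2.924 km.
Net surface drop = e − u = 3.37 km − 2.924 km = e (ρ_m − ρ_c)/ρ_m = 0.446 km.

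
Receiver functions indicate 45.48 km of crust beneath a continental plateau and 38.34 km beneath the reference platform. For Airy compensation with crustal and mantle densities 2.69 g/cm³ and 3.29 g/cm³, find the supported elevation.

1.3 km

Excess crust Δ = 45.48 km − 38.34 km = 7.14 km, split between elevation h and root r with h + r = Δ.
Airy balance ρ_c h = (ρ_m − ρ_c) r gives r = h ρ_c/(ρ_m − ρ_c), so h (1 + ρ_c/(ρ_m − ρ_c)) = Δ, i.e. h = Δ (ρ_m − ρ_c)/ρ_m.
h = 7.14 km × 0.6/3.29 = 1.3 km.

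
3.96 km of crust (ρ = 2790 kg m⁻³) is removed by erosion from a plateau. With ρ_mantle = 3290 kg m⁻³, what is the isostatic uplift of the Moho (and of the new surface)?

3.36 km

Unloading: uplift u = e ρ_c/ρ_m = 3.96 km × 2790/3290 = 3.36 km.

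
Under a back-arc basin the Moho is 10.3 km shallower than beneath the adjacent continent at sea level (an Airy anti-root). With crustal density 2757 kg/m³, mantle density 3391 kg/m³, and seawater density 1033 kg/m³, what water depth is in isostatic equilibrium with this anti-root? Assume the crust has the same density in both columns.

3.79 km

Replacing a thickness d of crust by seawater at the top must be balanced by replacing crust with mantle at the base: d (ρ_c − ρ_w) = a (ρ_m − ρ_c).
d = a (ρ_m − ρ_c)/(ρ_c − ρ_w) = 10.3 km × 634/1724 = 3.79 km.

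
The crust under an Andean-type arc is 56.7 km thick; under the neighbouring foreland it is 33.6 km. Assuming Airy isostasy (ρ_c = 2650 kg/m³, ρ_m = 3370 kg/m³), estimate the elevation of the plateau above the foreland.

Excess crust Δ = 56.7 km − 33.6 km = 23.1 km, split between elevation h and root r with h + r = Δ.
Airy balance ρ_c h = (ρ_m − ρ_c) r gives r = h ρ_c/(ρ_m − ρ_c), so h (1 + ρ_c/(ρ_m − ρ_c)) = Δ, i.e. h = Δ (ρ_m − ρ_c)/ρ_m.
h = 23.1 km × 720/3370 = 4.94 km.

4.94 km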